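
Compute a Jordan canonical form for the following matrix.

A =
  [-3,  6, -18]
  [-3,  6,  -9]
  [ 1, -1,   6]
J_2(3) ⊕ J_1(3)

The characteristic polynomial is
  det(x·I − A) = x^3 - 9*x^2 + 27*x - 27 = (x - 3)^3

Eigenvalues and multiplicities (the geometric multiplicity of λ is n − rank(A − λI), which equals the number of Jordan blocks for λ):
  λ = 3: algebraic multiplicity = 3, geometric multiplicity = 2

Determining the block sizes for each eigenvalue:
  λ = 3: 2 blocks summing to 3 forces exactly one block of size 2 and the rest size 1 → block sizes [2, 1]

Assembling the blocks gives a Jordan form
J =
  [3, 1, 0]
  [0, 3, 0]
  [0, 0, 3]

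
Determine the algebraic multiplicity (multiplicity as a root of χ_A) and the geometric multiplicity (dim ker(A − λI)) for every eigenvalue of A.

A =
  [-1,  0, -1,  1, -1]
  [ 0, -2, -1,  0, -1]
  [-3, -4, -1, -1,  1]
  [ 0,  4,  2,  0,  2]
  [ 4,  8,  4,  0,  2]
λ = -2: alg = 1, geom = 1; λ = 0: alg = 4, geom = 2

Step 1 — factor the characteristic polynomial to read off the algebraic multiplicities:
  χ_A(x) = x^4*(x + 2)

Step 2 — compute geometric multiplicities via the rank-nullity identity g(λ) = n − rank(A − λI):
  rank(A − (-2)·I) = 4, so dim ker(A − (-2)·I) = n − 4 = 1
  rank(A − (0)·I) = 3, so dim ker(A − (0)·I) = n − 3 = 2

Summary:
  λ = -2: algebraic multiplicity = 1, geometric multiplicity = 1
  λ = 0: algebraic multiplicity = 4, geometric multiplicity = 2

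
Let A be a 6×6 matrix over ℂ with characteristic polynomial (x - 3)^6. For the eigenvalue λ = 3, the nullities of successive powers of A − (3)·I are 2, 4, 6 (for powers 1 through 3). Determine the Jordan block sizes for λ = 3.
Block sizes for λ = 3: [3, 3]

From the dimensions of kernels of powers, the number of Jordan blocks of size at least j is d_j − d_{j−1} where d_j = dim ker(N^j) (with d_0 = 0). Computing the differences gives [2, 2, 2].
The number of blocks of size exactly k is (#blocks of size ≥ k) − (#blocks of size ≥ k + 1), so the partition is: 2 block(s) of size 3.
In nonincreasing order the block sizes are [3, 3].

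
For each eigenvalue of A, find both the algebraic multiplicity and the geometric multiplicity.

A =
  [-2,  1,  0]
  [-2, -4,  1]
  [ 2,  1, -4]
λ = -4: alg = 1, geom = 1; λ = -3: alg = 2, geom = 1

Step 1 — factor the characteristic polynomial to read off the algebraic multiplicities:
  χ_A(x) = (x + 3)^2*(x + 4)

Step 2 — compute geometric multiplicities via the rank-nullity identity g(λ) = n − rank(A − λI):
  rank(A − (-4)·I) = 2, so dim ker(A − (-4)·I) = n − 2 = 1
  rank(A − (-3)·I) = 2, so dim ker(A − (-3)·I) = n − 2 = 1

Summary:
  λ = -4: algebraic multiplicity = 1, geometric multiplicity = 1
  λ = -3: algebraic multiplicity = 2, geometric multiplicity = 1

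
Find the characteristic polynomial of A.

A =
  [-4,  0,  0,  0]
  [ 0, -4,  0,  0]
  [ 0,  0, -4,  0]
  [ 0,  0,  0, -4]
x^4 + 16*x^3 + 96*x^2 + 256*x + 256

Expanding det(x·I − A) (e.g. by cofactor expansion or by noting that A is similar to its Jordan form J, which has the same characteristic polynomial as A) gives
  χ_A(x) = x^4 + 16*x^3 + 96*x^2 + 256*x + 256
which factors as (x + 4)^4. The eigenvalues (with algebraic multiplicities) are λ = -4 with multiplicity 4.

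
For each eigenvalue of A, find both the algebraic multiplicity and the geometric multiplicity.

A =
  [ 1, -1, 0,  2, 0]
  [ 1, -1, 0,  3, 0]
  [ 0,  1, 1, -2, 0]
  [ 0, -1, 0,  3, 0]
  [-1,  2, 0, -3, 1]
λ = 1: alg = 5, geom = 3

Step 1 — factor the characteristic polynomial to read off the algebraic multiplicities:
  χ_A(x) = (x - 1)^5

Step 2 — compute geometric multiplicities via the rank-nullity identity g(λ) = n − rank(A − λI):
  rank(A − (1)·I) = 2, so dim ker(A − (1)·I) = n − 2 = 3

Summary:
  λ = 1: algebraic multiplicity = 5, geometric multiplicity = 3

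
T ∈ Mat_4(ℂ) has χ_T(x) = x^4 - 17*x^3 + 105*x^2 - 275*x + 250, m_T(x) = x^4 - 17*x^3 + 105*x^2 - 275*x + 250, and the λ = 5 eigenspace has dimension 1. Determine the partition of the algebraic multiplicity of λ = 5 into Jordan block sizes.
Block sizes for λ = 5: [3]

Step 1 — from the characteristic polynomial, algebraic multiplicity of λ = 5 is 3. From dim ker(T − (5)·I) = 1, there are exactly 1 Jordan blocks for λ = 5.
Step 2 — from the minimal polynomial, the factor (x − 5)^3 tells us the largest block for λ = 5 has size 3.
Step 3 — with total size 3, 1 blocks, and largest block 3, the block sizes (in nonincreasing order) are [3].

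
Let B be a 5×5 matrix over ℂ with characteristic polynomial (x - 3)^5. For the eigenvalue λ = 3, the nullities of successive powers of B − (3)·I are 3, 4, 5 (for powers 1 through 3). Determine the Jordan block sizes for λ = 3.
Block sizes for λ = 3: [3, 1, 1]

From the dimensions of kernels of powers, the number of Jordan blocks of size at least j is d_j − d_{j−1} where d_j = dim ker(N^j) (with d_0 = 0). Computing the differences gives [3, 1, 1].
The number of blocks of size exactly k is (#blocks of size ≥ k) − (#blocks of size ≥ k + 1), so the partition is: 2 block(s) of size 1, 1 block(s) of size 3.
In nonincreasing order the block sizes are [3, 1, 1].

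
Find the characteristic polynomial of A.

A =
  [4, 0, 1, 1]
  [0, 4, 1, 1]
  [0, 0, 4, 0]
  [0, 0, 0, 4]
x^4 - 16*x^3 + 96*x^2 - 256*x + 256

Expanding det(x·I − A) (e.g. by cofactor expansion or by noting that A is similar to its Jordan form J, which has the same characteristic polynomial as A) gives
  χ_A(x) = x^4 - 16*x^3 + 96*x^2 - 256*x + 256
which factors as (x - 4)^4. The eigenvalues (with algebraic multiplicities) are λ = 4 with multiplicity 4.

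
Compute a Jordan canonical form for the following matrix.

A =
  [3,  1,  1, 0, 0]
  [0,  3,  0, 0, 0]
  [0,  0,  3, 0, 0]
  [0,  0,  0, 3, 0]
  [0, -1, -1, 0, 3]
J_2(3) ⊕ J_1(3) ⊕ J_1(3) ⊕ J_1(3)

The characteristic polynomial is
  det(x·I − A) = x^5 - 15*x^4 + 90*x^3 - 270*x^2 + 405*x - 243 = (x - 3)^5

Eigenvalues and multiplicities (the geometric multiplicity of λ is n − rank(A − λI), which equals the number of Jordan blocks for λ):
  λ = 3: algebraic multiplicity = 5, geometric multiplicity = 4

Determining the block sizes for each eigenvalue:
  λ = 3: 4 blocks summing to 5 forces exactly one block of size 2 and the rest size 1 → block sizes [2, 1, 1, 1]

Assembling the blocks gives a Jordan form
J =
  [3, 1, 0, 0, 0]
  [0, 3, 0, 0, 0]
  [0, 0, 3, 0, 0]
  [0, 0, 0, 3, 0]
  [0, 0, 0, 0, 3]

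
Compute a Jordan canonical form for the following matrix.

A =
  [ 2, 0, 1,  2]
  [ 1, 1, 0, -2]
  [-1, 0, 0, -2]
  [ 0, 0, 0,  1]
J_3(1) ⊕ J_1(1)

The characteristic polynomial is
  det(x·I − A) = x^4 - 4*x^3 + 6*x^2 - 4*x + 1 = (x - 1)^4

Eigenvalues and multiplicities (the geometric multiplicity of λ is n − rank(A − λI), which equals the number of Jordan blocks for λ):
  λ = 1: algebraic multiplicity = 4, geometric multiplicity = 2

Determining the block sizes for each eigenvalue:
  λ = 1: with am = 4 and gm = 2, the partition is not yet determined (e.g. several partitions of 4 into 2 parts exist). Let N = A − (1)·I. Computing rank(N^1) = 2, rank(N^2) = 1, rank(N^3) = 0; the number of blocks of size ≥ j is rank(N^{j−1}) − rank(N^j), giving [2, 1, 1]. So we have 1 block(s) of size 3, 1 block(s) of size 1 → block sizes [3, 1]

Assembling the blocks gives a Jordan form
J =
  [1, 1, 0, 0]
  [0, 1, 1, 0]
  [0, 0, 1, 0]
  [0, 0, 0, 1]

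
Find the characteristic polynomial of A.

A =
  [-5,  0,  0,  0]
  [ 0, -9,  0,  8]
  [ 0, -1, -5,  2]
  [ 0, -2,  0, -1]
x^4 + 20*x^3 + 150*x^2 + 500*x + 625

Expanding det(x·I − A) (e.g. by cofactor expansion or by noting that A is similar to its Jordan form J, which has the same characteristic polynomial as A) gives
  χ_A(x) = x^4 + 20*x^3 + 150*x^2 + 500*x + 625
which factors as (x + 5)^4. The eigenvalues (with algebraic multiplicities) are λ = -5 with multiplicity 4.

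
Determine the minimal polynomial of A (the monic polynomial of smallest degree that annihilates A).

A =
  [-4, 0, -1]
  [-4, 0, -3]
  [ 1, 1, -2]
x^3 + 6*x^2 + 12*x + 8

The characteristic polynomial is χ_A(x) = (x + 2)^3, so the eigenvalues are known. The minimal polynomial is
  m_A(x) = Π_λ (x − λ)^{k_λ}
where k_λ is the size of the *largest* Jordan block for λ (equivalently, the smallest k with (A − λI)^k v = 0 for every generalised eigenvector v of λ).

  λ = -2: largest Jordan block has size 3, contributing (x + 2)^3

So m_A(x) = (x + 2)^3 = x^3 + 6*x^2 + 12*x + 8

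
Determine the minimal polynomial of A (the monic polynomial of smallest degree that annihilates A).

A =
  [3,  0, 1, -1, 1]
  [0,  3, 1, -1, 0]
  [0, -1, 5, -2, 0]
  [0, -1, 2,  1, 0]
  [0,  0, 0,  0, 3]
x^3 - 9*x^2 + 27*x - 27

The characteristic polynomial is χ_A(x) = (x - 3)^5, so the eigenvalues are known. The minimal polynomial is
  m_A(x) = Π_λ (x − λ)^{k_λ}
where k_λ is the size of the *largest* Jordan block for λ (equivalently, the smallest k with (A − λI)^k v = 0 for every generalised eigenvector v of λ).

  λ = 3: largest Jordan block has size 3, contributing (x − 3)^3

So m_A(x) = (x - 3)^3 = x^3 - 9*x^2 + 27*x - 27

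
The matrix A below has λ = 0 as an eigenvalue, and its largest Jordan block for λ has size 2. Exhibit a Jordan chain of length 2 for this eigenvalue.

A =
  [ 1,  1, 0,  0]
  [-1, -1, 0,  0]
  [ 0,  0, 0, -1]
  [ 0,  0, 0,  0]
A Jordan chain for λ = 0 of length 2:
v_1 = (1, -1, 0, 0)ᵀ
v_2 = (1, 0, 0, 0)ᵀ

Let N = A − (0)·I. We want v_2 with N^2 v_2 = 0 but N^1 v_2 ≠ 0; then v_{j-1} := N · v_j for j = 2, …, 2.

Pick v_2 = (1, 0, 0, 0)ᵀ.
Then v_1 = N · v_2 = (1, -1, 0, 0)ᵀ.

Sanity check: (A − (0)·I) v_1 = (0, 0, 0, 0)ᵀ = 0. ✓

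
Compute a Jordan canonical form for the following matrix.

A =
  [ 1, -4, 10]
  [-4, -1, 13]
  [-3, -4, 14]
J_1(4) ⊕ J_2(5)

The characteristic polynomial is
  det(x·I − A) = x^3 - 14*x^2 + 65*x - 100 = (x - 5)^2*(x - 4)

Eigenvalues and multiplicities (the geometric multiplicity of λ is n − rank(A − λI), which equals the number of Jordan blocks for λ):
  λ = 4: algebraic multiplicity = 1, geometric multiplicity = 1
  λ = 5: algebraic multiplicity = 2, geometric multiplicity = 1

Determining the block sizes for each eigenvalue:
  λ = 4: one block (gm = 1), so the single block has size am = 1 → block sizes [1]
  λ = 5: one block (gm = 1), so the single block has size am = 2 → block sizes [2]

Assembling the blocks gives a Jordan form
J =
  [4, 0, 0]
  [0, 5, 1]
  [0, 0, 5]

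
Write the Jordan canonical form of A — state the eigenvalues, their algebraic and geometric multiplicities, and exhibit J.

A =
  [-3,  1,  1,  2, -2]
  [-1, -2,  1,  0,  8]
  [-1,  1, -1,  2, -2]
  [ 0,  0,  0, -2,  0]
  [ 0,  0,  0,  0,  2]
J_3(-2) ⊕ J_1(-2) ⊕ J_1(2)

The characteristic polynomial is
  det(x·I − A) = x^5 + 6*x^4 + 8*x^3 - 16*x^2 - 48*x - 32 = (x - 2)*(x + 2)^4

Eigenvalues and multiplicities (the geometric multiplicity of λ is n − rank(A − λI), which equals the number of Jordan blocks for λ):
  λ = -2: algebraic multiplicity = 4, geometric multiplicity = 2
  λ = 2: algebraic multiplicity = 1, geometric multiplicity = 1

Determining the block sizes for each eigenvalue:
  λ = -2: with am = 4 and gm = 2, the partition is not yet determined (e.g. several partitions of 4 into 2 parts exist). Let N = A − (-2)·I. Computing rank(N^1) = 3, rank(N^2) = 2, rank(N^3) = 1; the number of blocks of size ≥ j is rank(N^{j−1}) − rank(N^j), giving [2, 1, 1]. So we have 1 block(s) of size 3, 1 block(s) of size 1 → block sizes [3, 1]
  λ = 2: one block (gm = 1), so the single block has size am = 1 → block sizes [1]

Assembling the blocks gives a Jordan form
J =
  [-2,  1,  0,  0, 0]
  [ 0, -2,  1,  0, 0]
  [ 0,  0, -2,  0, 0]
  [ 0,  0,  0, -2, 0]
  [ 0,  0,  0,  0, 2]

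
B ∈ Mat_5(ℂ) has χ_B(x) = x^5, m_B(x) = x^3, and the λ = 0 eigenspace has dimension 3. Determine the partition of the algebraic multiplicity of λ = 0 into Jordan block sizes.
Block sizes for λ = 0: [3, 1, 1]

Step 1 — from the characteristic polynomial, algebraic multiplicity of λ = 0 is 5. From dim ker(B − (0)·I) = 3, there are exactly 3 Jordan blocks for λ = 0.
Step 2 — from the minimal polynomial, the factor (x − 0)^3 tells us the largest block for λ = 0 has size 3.
Step 3 — with total size 5, 3 blocks, and largest block 3, the block sizes (in nonincreasing order) are [3, 1, 1].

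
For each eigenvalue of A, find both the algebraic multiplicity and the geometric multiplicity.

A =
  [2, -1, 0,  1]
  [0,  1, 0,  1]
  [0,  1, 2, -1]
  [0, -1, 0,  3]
λ = 2: alg = 4, geom = 3

Step 1 — factor the characteristic polynomial to read off the algebraic multiplicities:
  χ_A(x) = (x - 2)^4

Step 2 — compute geometric multiplicities via the rank-nullity identity g(λ) = n − rank(A − λI):
  rank(A − (2)·I) = 1, so dim ker(A − (2)·I) = n − 1 = 3

Summary:
  λ = 2: algebraic multiplicity = 4, geometric multiplicity = 3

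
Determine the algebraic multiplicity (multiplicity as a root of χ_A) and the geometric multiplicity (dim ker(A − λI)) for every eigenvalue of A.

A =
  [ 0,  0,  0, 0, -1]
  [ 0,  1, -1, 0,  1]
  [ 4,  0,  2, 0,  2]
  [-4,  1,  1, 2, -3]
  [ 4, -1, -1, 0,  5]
λ = 2: alg = 5, geom = 3

Step 1 — factor the characteristic polynomial to read off the algebraic multiplicities:
  χ_A(x) = (x - 2)^5

Step 2 — compute geometric multiplicities via the rank-nullity identity g(λ) = n − rank(A − λI):
  rank(A − (2)·I) = 2, so dim ker(A − (2)·I) = n − 2 = 3

Summary:
  λ = 2: algebraic multiplicity = 5, geometric multiplicity = 3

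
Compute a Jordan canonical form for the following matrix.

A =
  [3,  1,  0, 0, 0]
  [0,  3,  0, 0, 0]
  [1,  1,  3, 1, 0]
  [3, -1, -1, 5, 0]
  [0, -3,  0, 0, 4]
J_2(3) ⊕ J_2(4) ⊕ J_1(4)

The characteristic polynomial is
  det(x·I − A) = x^5 - 18*x^4 + 129*x^3 - 460*x^2 + 816*x - 576 = (x - 4)^3*(x - 3)^2

Eigenvalues and multiplicities (the geometric multiplicity of λ is n − rank(A − λI), which equals the number of Jordan blocks for λ):
  λ = 3: algebraic multiplicity = 2, geometric multiplicity = 1
  λ = 4: algebraic multiplicity = 3, geometric multiplicity = 2

Determining the block sizes for each eigenvalue:
  λ = 3: one block (gm = 1), so the single block has size am = 2 → block sizes [2]
  λ = 4: 2 blocks summing to 3 forces exactly one block of size 2 and the rest size 1 → block sizes [2, 1]

Assembling the blocks gives a Jordan form
J =
  [3, 1, 0, 0, 0]
  [0, 3, 0, 0, 0]
  [0, 0, 4, 1, 0]
  [0, 0, 0, 4, 0]
  [0, 0, 0, 0, 4]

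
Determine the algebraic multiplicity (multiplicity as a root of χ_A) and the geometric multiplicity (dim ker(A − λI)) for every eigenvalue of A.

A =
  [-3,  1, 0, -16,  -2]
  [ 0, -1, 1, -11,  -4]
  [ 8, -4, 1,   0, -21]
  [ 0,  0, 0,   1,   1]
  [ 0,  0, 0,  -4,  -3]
λ = -1: alg = 5, geom = 2

Step 1 — factor the characteristic polynomial to read off the algebraic multiplicities:
  χ_A(x) = (x + 1)^5

Step 2 — compute geometric multiplicities via the rank-nullity identity g(λ) = n − rank(A − λI):
  rank(A − (-1)·I) = 3, so dim ker(A − (-1)·I) = n − 3 = 2

Summary:
  λ = -1: algebraic multiplicity = 5, geometric multiplicity = 2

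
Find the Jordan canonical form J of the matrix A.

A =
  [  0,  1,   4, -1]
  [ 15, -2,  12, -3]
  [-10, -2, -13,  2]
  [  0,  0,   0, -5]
J_2(-5) ⊕ J_1(-5) ⊕ J_1(-5)

The characteristic polynomial is
  det(x·I − A) = x^4 + 20*x^3 + 150*x^2 + 500*x + 625 = (x + 5)^4

Eigenvalues and multiplicities (the geometric multiplicity of λ is n − rank(A − λI), which equals the number of Jordan blocks for λ):
  λ = -5: algebraic multiplicity = 4, geometric multiplicity = 3

Determining the block sizes for each eigenvalue:
  λ = -5: 3 blocks summing to 4 forces exactly one block of size 2 and the rest size 1 → block sizes [2, 1, 1]

Assembling the blocks gives a Jordan form
J =
  [-5,  1,  0,  0]
  [ 0, -5,  0,  0]
  [ 0,  0, -5,  0]
  [ 0,  0,  0, -5]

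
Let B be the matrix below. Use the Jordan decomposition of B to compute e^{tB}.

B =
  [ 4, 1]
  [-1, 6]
e^{tB} =
  [-t*exp(5*t) + exp(5*t), t*exp(5*t)]
  [-t*exp(5*t), t*exp(5*t) + exp(5*t)]

Strategy: write B = P · J · P⁻¹ where J is a Jordan canonical form, so e^{tB} = P · e^{tJ} · P⁻¹, and e^{tJ} can be computed block-by-block.

B has Jordan form
J =
  [5, 1]
  [0, 5]
(up to reordering of blocks).

Per-block formulas:
  For a 2×2 Jordan block J_2(5): exp(t · J_2(5)) = e^(5t)·(I + t·N), where N is the 2×2 nilpotent shift.

After assembling e^{tJ} and conjugating by P, we get:

e^{tB} =
  [-t*exp(5*t) + exp(5*t), t*exp(5*t)]
  [-t*exp(5*t), t*exp(5*t) + exp(5*t)]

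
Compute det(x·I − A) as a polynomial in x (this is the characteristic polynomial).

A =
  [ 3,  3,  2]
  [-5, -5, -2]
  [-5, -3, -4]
x^3 + 6*x^2 + 12*x + 8

Expanding det(x·I − A) (e.g. by cofactor expansion or by noting that A is similar to its Jordan form J, which has the same characteristic polynomial as A) gives
  χ_A(x) = x^3 + 6*x^2 + 12*x + 8
which factors as (x + 2)^3. The eigenvalues (with algebraic multiplicities) are λ = -2 with multiplicity 3.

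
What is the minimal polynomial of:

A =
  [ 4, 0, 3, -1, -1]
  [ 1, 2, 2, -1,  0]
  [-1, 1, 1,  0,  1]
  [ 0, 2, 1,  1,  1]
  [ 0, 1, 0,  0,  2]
x^3 - 6*x^2 + 12*x - 8

The characteristic polynomial is χ_A(x) = (x - 2)^5, so the eigenvalues are known. The minimal polynomial is
  m_A(x) = Π_λ (x − λ)^{k_λ}
where k_λ is the size of the *largest* Jordan block for λ (equivalently, the smallest k with (A − λI)^k v = 0 for every generalised eigenvector v of λ).

  λ = 2: largest Jordan block has size 3, contributing (x − 2)^3

So m_A(x) = (x - 2)^3 = x^3 - 6*x^2 + 12*x - 8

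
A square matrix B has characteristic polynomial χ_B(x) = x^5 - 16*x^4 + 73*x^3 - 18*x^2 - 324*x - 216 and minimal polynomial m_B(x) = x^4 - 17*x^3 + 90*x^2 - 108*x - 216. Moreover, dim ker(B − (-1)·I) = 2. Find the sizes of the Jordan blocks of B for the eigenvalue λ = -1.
Block sizes for λ = -1: [1, 1]

Step 1 — from the characteristic polynomial, algebraic multiplicity of λ = -1 is 2. From dim ker(B − (-1)·I) = 2, there are exactly 2 Jordan blocks for λ = -1.
Step 2 — from the minimal polynomial, the factor (x + 1) tells us the largest block for λ = -1 has size 1.
Step 3 — with total size 2, 2 blocks, and largest block 1, the block sizes (in nonincreasing order) are [1, 1].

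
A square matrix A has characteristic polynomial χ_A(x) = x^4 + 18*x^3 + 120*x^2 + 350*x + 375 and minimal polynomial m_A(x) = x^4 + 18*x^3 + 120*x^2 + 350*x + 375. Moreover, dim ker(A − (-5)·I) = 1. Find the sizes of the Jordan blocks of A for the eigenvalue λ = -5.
Block sizes for λ = -5: [3]

Step 1 — from the characteristic polynomial, algebraic multiplicity of λ = -5 is 3. From dim ker(A − (-5)·I) = 1, there are exactly 1 Jordan blocks for λ = -5.
Step 2 — from the minimal polynomial, the factor (x + 5)^3 tells us the largest block for λ = -5 has size 3.
Step 3 — with total size 3, 1 blocks, and largest block 3, the block sizes (in nonincreasing order) are [3].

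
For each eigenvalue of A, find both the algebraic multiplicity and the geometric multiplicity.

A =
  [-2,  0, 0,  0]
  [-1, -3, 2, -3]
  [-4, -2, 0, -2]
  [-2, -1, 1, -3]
λ = -2: alg = 4, geom = 2

Step 1 — factor the characteristic polynomial to read off the algebraic multiplicities:
  χ_A(x) = (x + 2)^4

Step 2 — compute geometric multiplicities via the rank-nullity identity g(λ) = n − rank(A − λI):
  rank(A − (-2)·I) = 2, so dim ker(A − (-2)·I) = n − 2 = 2

Summary:
  λ = -2: algebraic multiplicity = 4, geometric multiplicity = 2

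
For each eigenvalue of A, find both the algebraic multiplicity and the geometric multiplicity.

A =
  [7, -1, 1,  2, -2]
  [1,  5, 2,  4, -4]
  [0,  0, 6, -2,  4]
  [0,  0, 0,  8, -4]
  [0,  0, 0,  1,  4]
λ = 6: alg = 5, geom = 2

Step 1 — factor the characteristic polynomial to read off the algebraic multiplicities:
  χ_A(x) = (x - 6)^5

Step 2 — compute geometric multiplicities via the rank-nullity identity g(λ) = n − rank(A − λI):
  rank(A − (6)·I) = 3, so dim ker(A − (6)·I) = n − 3 = 2

Summary:
  λ = 6: algebraic multiplicity = 5, geometric multiplicity = 2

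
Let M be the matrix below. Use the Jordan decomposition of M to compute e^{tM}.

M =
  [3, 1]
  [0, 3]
e^{tM} =
  [exp(3*t), t*exp(3*t)]
  [0, exp(3*t)]

Strategy: write M = P · J · P⁻¹ where J is a Jordan canonical form, so e^{tM} = P · e^{tJ} · P⁻¹, and e^{tJ} can be computed block-by-block.

M has Jordan form
J =
  [3, 1]
  [0, 3]
(up to reordering of blocks).

Per-block formulas:
  For a 2×2 Jordan block J_2(3): exp(t · J_2(3)) = e^(3t)·(I + t·N), where N is the 2×2 nilpotent shift.

After assembling e^{tJ} and conjugating by P, we get:

e^{tM} =
  [exp(3*t), t*exp(3*t)]
  [0, exp(3*t)]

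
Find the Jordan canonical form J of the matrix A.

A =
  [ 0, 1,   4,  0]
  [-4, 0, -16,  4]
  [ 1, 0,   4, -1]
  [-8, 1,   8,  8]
J_2(0) ⊕ J_2(6)

The characteristic polynomial is
  det(x·I − A) = x^4 - 12*x^3 + 36*x^2 = x^2*(x - 6)^2

Eigenvalues and multiplicities (the geometric multiplicity of λ is n − rank(A − λI), which equals the number of Jordan blocks for λ):
  λ = 0: algebraic multiplicity = 2, geometric multiplicity = 1
  λ = 6: algebraic multiplicity = 2, geometric multiplicity = 1

Determining the block sizes for each eigenvalue:
  λ = 0: one block (gm = 1), so the single block has size am = 2 → block sizes [2]
  λ = 6: one block (gm = 1), so the single block has size am = 2 → block sizes [2]

Assembling the blocks gives a Jordan form
J =
  [0, 1, 0, 0]
  [0, 0, 0, 0]
  [0, 0, 6, 1]
  [0, 0, 0, 6]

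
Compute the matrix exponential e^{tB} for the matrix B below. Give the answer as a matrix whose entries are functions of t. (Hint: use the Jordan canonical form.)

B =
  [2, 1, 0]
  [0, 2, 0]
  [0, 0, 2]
e^{tB} =
  [exp(2*t), t*exp(2*t), 0]
  [0, exp(2*t), 0]
  [0, 0, exp(2*t)]

Strategy: write B = P · J · P⁻¹ where J is a Jordan canonical form, so e^{tB} = P · e^{tJ} · P⁻¹, and e^{tJ} can be computed block-by-block.

B has Jordan form
J =
  [2, 1, 0]
  [0, 2, 0]
  [0, 0, 2]
(up to reordering of blocks).

Per-block formulas:
  For a 2×2 Jordan block J_2(2): exp(t · J_2(2)) = e^(2t)·(I + t·N), where N is the 2×2 nilpotent shift.
  For a 1×1 block at λ = 2: exp(t · [2]) = [e^(2t)].

After assembling e^{tJ} and conjugating by P, we get:

e^{tB} =
  [exp(2*t), t*exp(2*t), 0]
  [0, exp(2*t), 0]
  [0, 0, exp(2*t)]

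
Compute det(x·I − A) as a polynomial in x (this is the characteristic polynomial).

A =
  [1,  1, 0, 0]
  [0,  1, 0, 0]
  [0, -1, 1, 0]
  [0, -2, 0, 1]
x^4 - 4*x^3 + 6*x^2 - 4*x + 1

Expanding det(x·I − A) (e.g. by cofactor expansion or by noting that A is similar to its Jordan form J, which has the same characteristic polynomial as A) gives
  χ_A(x) = x^4 - 4*x^3 + 6*x^2 - 4*x + 1
which factors as (x - 1)^4. The eigenvalues (with algebraic multiplicities) are λ = 1 with multiplicity 4.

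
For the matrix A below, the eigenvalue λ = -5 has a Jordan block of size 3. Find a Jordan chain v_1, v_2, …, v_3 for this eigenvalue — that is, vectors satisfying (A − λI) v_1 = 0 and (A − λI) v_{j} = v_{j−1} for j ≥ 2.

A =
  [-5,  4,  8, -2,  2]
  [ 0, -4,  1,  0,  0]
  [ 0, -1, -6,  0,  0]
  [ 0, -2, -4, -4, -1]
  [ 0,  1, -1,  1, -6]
A Jordan chain for λ = -5 of length 3:
v_1 = (2, 0, 0, -1, -1)ᵀ
v_2 = (4, 1, -1, -2, 1)ᵀ
v_3 = (0, 1, 0, 0, 0)ᵀ

Let N = A − (-5)·I. We want v_3 with N^3 v_3 = 0 but N^2 v_3 ≠ 0; then v_{j-1} := N · v_j for j = 3, …, 2.

Pick v_3 = (0, 1, 0, 0, 0)ᵀ.
Then v_2 = N · v_3 = (4, 1, -1, -2, 1)ᵀ.
Then v_1 = N · v_2 = (2, 0, 0, -1, -1)ᵀ.

Sanity check: (A − (-5)·I) v_1 = (0, 0, 0, 0, 0)ᵀ = 0. ✓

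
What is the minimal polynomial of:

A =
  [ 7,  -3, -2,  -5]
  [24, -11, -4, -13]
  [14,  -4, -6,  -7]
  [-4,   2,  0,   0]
x^4 + 10*x^3 + 37*x^2 + 60*x + 36

The characteristic polynomial is χ_A(x) = (x + 2)^2*(x + 3)^2, so the eigenvalues are known. The minimal polynomial is
  m_A(x) = Π_λ (x − λ)^{k_λ}
where k_λ is the size of the *largest* Jordan block for λ (equivalently, the smallest k with (A − λI)^k v = 0 for every generalised eigenvector v of λ).

  λ = -3: largest Jordan block has size 2, contributing (x + 3)^2
  λ = -2: largest Jordan block has size 2, contributing (x + 2)^2

So m_A(x) = (x + 2)^2*(x + 3)^2 = x^4 + 10*x^3 + 37*x^2 + 60*x + 36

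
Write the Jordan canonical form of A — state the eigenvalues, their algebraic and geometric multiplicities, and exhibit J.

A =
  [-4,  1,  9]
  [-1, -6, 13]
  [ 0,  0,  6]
J_2(-5) ⊕ J_1(6)

The characteristic polynomial is
  det(x·I − A) = x^3 + 4*x^2 - 35*x - 150 = (x - 6)*(x + 5)^2

Eigenvalues and multiplicities (the geometric multiplicity of λ is n − rank(A − λI), which equals the number of Jordan blocks for λ):
  λ = -5: algebraic multiplicity = 2, geometric multiplicity = 1
  λ = 6: algebraic multiplicity = 1, geometric multiplicity = 1

Determining the block sizes for each eigenvalue:
  λ = -5: one block (gm = 1), so the single block has size am = 2 → block sizes [2]
  λ = 6: one block (gm = 1), so the single block has size am = 1 → block sizes [1]

Assembling the blocks gives a Jordan form
J =
  [-5,  1, 0]
  [ 0, -5, 0]
  [ 0,  0, 6]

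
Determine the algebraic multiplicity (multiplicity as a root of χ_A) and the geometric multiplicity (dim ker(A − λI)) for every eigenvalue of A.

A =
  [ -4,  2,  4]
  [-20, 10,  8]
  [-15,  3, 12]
λ = 6: alg = 3, geom = 2

Step 1 — factor the characteristic polynomial to read off the algebraic multiplicities:
  χ_A(x) = (x - 6)^3

Step 2 — compute geometric multiplicities via the rank-nullity identity g(λ) = n − rank(A − λI):
  rank(A − (6)·I) = 1, so dim ker(A − (6)·I) = n − 1 = 2

Summary:
  λ = 6: algebraic multiplicity = 3, geometric multiplicity = 2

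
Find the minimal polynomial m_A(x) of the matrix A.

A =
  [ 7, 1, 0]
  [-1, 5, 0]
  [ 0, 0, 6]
x^2 - 12*x + 36

The characteristic polynomial is χ_A(x) = (x - 6)^3, so the eigenvalues are known. The minimal polynomial is
  m_A(x) = Π_λ (x − λ)^{k_λ}
where k_λ is the size of the *largest* Jordan block for λ (equivalently, the smallest k with (A − λI)^k v = 0 for every generalised eigenvector v of λ).

  λ = 6: largest Jordan block has size 2, contributing (x − 6)^2

So m_A(x) = (x - 6)^2 = x^2 - 12*x + 36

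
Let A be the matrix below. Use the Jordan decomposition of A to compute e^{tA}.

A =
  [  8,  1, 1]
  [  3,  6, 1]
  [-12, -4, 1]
e^{tA} =
  [3*t*exp(5*t) + exp(5*t), t*exp(5*t), t*exp(5*t)]
  [3*t*exp(5*t), t*exp(5*t) + exp(5*t), t*exp(5*t)]
  [-12*t*exp(5*t), -4*t*exp(5*t), -4*t*exp(5*t) + exp(5*t)]

Strategy: write A = P · J · P⁻¹ where J is a Jordan canonical form, so e^{tA} = P · e^{tJ} · P⁻¹, and e^{tJ} can be computed block-by-block.

A has Jordan form
J =
  [5, 1, 0]
  [0, 5, 0]
  [0, 0, 5]
(up to reordering of blocks).

Per-block formulas:
  For a 2×2 Jordan block J_2(5): exp(t · J_2(5)) = e^(5t)·(I + t·N), where N is the 2×2 nilpotent shift.
  For a 1×1 block at λ = 5: exp(t · [5]) = [e^(5t)].

After assembling e^{tJ} and conjugating by P, we get:

e^{tA} =
  [3*t*exp(5*t) + exp(5*t), t*exp(5*t), t*exp(5*t)]
  [3*t*exp(5*t), t*exp(5*t) + exp(5*t), t*exp(5*t)]
  [-12*t*exp(5*t), -4*t*exp(5*t), -4*t*exp(5*t) + exp(5*t)]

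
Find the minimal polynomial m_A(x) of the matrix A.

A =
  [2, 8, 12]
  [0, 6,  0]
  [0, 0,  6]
x^2 - 8*x + 12

The characteristic polynomial is χ_A(x) = (x - 6)^2*(x - 2), so the eigenvalues are known. The minimal polynomial is
  m_A(x) = Π_λ (x − λ)^{k_λ}
where k_λ is the size of the *largest* Jordan block for λ (equivalently, the smallest k with (A − λI)^k v = 0 for every generalised eigenvector v of λ).

  λ = 2: largest Jordan block has size 1, contributing (x − 2)
  λ = 6: largest Jordan block has size 1, contributing (x − 6)

So m_A(x) = (x - 6)*(x - 2) = x^2 - 8*x + 12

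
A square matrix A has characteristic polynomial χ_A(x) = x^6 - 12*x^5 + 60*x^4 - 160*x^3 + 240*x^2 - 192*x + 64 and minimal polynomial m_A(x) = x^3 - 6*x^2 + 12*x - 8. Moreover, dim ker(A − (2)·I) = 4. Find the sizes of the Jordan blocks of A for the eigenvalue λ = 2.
Block sizes for λ = 2: [3, 1, 1, 1]

Step 1 — from the characteristic polynomial, algebraic multiplicity of λ = 2 is 6. From dim ker(A − (2)·I) = 4, there are exactly 4 Jordan blocks for λ = 2.
Step 2 — from the minimal polynomial, the factor (x − 2)^3 tells us the largest block for λ = 2 has size 3.
Step 3 — with total size 6, 4 blocks, and largest block 3, the block sizes (in nonincreasing order) are [3, 1, 1, 1].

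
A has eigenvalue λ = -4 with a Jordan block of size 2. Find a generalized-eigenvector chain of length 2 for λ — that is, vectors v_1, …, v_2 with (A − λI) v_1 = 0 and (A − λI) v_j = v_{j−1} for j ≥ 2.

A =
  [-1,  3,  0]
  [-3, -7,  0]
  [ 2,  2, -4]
A Jordan chain for λ = -4 of length 2:
v_1 = (3, -3, 2)ᵀ
v_2 = (1, 0, 0)ᵀ

Let N = A − (-4)·I. We want v_2 with N^2 v_2 = 0 but N^1 v_2 ≠ 0; then v_{j-1} := N · v_j for j = 2, …, 2.

Pick v_2 = (1, 0, 0)ᵀ.
Then v_1 = N · v_2 = (3, -3, 2)ᵀ.

Sanity check: (A − (-4)·I) v_1 = (0, 0, 0)ᵀ = 0. ✓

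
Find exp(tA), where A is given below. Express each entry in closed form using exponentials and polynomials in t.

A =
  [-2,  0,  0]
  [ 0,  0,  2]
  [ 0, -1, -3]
e^{tA} =
  [exp(-2*t), 0, 0]
  [0, 2*exp(-t) - exp(-2*t), 2*exp(-t) - 2*exp(-2*t)]
  [0, -exp(-t) + exp(-2*t), -exp(-t) + 2*exp(-2*t)]

Strategy: write A = P · J · P⁻¹ where J is a Jordan canonical form, so e^{tA} = P · e^{tJ} · P⁻¹, and e^{tJ} can be computed block-by-block.

A has Jordan form
J =
  [-2,  0,  0]
  [ 0, -2,  0]
  [ 0,  0, -1]
(up to reordering of blocks).

Per-block formulas:
  For a 1×1 block at λ = -2: exp(t · [-2]) = [e^(-2t)].
  For a 1×1 block at λ = -1: exp(t · [-1]) = [e^(-1t)].

After assembling e^{tJ} and conjugating by P, we get:

e^{tA} =
  [exp(-2*t), 0, 0]
  [0, 2*exp(-t) - exp(-2*t), 2*exp(-t) - 2*exp(-2*t)]
  [0, -exp(-t) + exp(-2*t), -exp(-t) + 2*exp(-2*t)]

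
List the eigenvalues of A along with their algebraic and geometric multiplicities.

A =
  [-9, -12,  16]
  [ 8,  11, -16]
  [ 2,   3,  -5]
λ = -1: alg = 3, geom = 2

Step 1 — factor the characteristic polynomial to read off the algebraic multiplicities:
  χ_A(x) = (x + 1)^3

Step 2 — compute geometric multiplicities via the rank-nullity identity g(λ) = n − rank(A − λI):
  rank(A − (-1)·I) = 1, so dim ker(A − (-1)·I) = n − 1 = 2

Summary:
  λ = -1: algebraic multiplicity = 3, geometric multiplicity = 2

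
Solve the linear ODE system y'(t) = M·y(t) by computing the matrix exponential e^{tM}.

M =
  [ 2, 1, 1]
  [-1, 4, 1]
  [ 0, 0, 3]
e^{tM} =
  [-t*exp(3*t) + exp(3*t), t*exp(3*t), t*exp(3*t)]
  [-t*exp(3*t), t*exp(3*t) + exp(3*t), t*exp(3*t)]
  [0, 0, exp(3*t)]

Strategy: write M = P · J · P⁻¹ where J is a Jordan canonical form, so e^{tM} = P · e^{tJ} · P⁻¹, and e^{tJ} can be computed block-by-block.

M has Jordan form
J =
  [3, 1, 0]
  [0, 3, 0]
  [0, 0, 3]
(up to reordering of blocks).

Per-block formulas:
  For a 1×1 block at λ = 3: exp(t · [3]) = [e^(3t)].
  For a 2×2 Jordan block J_2(3): exp(t · J_2(3)) = e^(3t)·(I + t·N), where N is the 2×2 nilpotent shift.

After assembling e^{tJ} and conjugating by P, we get:

e^{tM} =
  [-t*exp(3*t) + exp(3*t), t*exp(3*t), t*exp(3*t)]
  [-t*exp(3*t), t*exp(3*t) + exp(3*t), t*exp(3*t)]
  [0, 0, exp(3*t)]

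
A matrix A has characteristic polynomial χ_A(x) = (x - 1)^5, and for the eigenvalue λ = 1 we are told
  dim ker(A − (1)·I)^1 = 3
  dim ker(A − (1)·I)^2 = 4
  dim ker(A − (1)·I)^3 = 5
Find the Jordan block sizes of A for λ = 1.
Block sizes for λ = 1: [3, 1, 1]

From the dimensions of kernels of powers, the number of Jordan blocks of size at least j is d_j − d_{j−1} where d_j = dim ker(N^j) (with d_0 = 0). Computing the differences gives [3, 1, 1].
The number of blocks of size exactly k is (#blocks of size ≥ k) − (#blocks of size ≥ k + 1), so the partition is: 2 block(s) of size 1, 1 block(s) of size 3.
In nonincreasing order the block sizes are [3, 1, 1].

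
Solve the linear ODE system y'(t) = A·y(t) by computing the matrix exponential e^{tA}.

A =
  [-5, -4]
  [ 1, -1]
e^{tA} =
  [-2*t*exp(-3*t) + exp(-3*t), -4*t*exp(-3*t)]
  [t*exp(-3*t), 2*t*exp(-3*t) + exp(-3*t)]

Strategy: write A = P · J · P⁻¹ where J is a Jordan canonical form, so e^{tA} = P · e^{tJ} · P⁻¹, and e^{tJ} can be computed block-by-block.

A has Jordan form
J =
  [-3,  1]
  [ 0, -3]
(up to reordering of blocks).

Per-block formulas:
  For a 2×2 Jordan block J_2(-3): exp(t · J_2(-3)) = e^(-3t)·(I + t·N), where N is the 2×2 nilpotent shift.

After assembling e^{tJ} and conjugating by P, we get:

e^{tA} =
  [-2*t*exp(-3*t) + exp(-3*t), -4*t*exp(-3*t)]
  [t*exp(-3*t), 2*t*exp(-3*t) + exp(-3*t)]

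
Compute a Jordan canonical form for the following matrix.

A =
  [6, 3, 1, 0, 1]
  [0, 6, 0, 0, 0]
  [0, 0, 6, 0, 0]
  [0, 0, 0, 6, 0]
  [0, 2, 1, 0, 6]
J_3(6) ⊕ J_1(6) ⊕ J_1(6)

The characteristic polynomial is
  det(x·I − A) = x^5 - 30*x^4 + 360*x^3 - 2160*x^2 + 6480*x - 7776 = (x - 6)^5

Eigenvalues and multiplicities (the geometric multiplicity of λ is n − rank(A − λI), which equals the number of Jordan blocks for λ):
  λ = 6: algebraic multiplicity = 5, geometric multiplicity = 3

Determining the block sizes for each eigenvalue:
  λ = 6: with am = 5 and gm = 3, the partition is not yet determined (e.g. several partitions of 5 into 3 parts exist). Let N = A − (6)·I. Computing rank(N^1) = 2, rank(N^2) = 1, rank(N^3) = 0; the number of blocks of size ≥ j is rank(N^{j−1}) − rank(N^j), giving [3, 1, 1]. So we have 1 block(s) of size 3, 2 block(s) of size 1 → block sizes [3, 1, 1]

Assembling the blocks gives a Jordan form
J =
  [6, 1, 0, 0, 0]
  [0, 6, 1, 0, 0]
  [0, 0, 6, 0, 0]
  [0, 0, 0, 6, 0]
  [0, 0, 0, 0, 6]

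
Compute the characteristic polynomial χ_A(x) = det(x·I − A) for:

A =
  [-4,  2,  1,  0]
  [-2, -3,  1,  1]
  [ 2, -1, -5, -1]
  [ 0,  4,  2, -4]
x^4 + 16*x^3 + 96*x^2 + 256*x + 256

Expanding det(x·I − A) (e.g. by cofactor expansion or by noting that A is similar to its Jordan form J, which has the same characteristic polynomial as A) gives
  χ_A(x) = x^4 + 16*x^3 + 96*x^2 + 256*x + 256
which factors as (x + 4)^4. The eigenvalues (with algebraic multiplicities) are λ = -4 with multiplicity 4.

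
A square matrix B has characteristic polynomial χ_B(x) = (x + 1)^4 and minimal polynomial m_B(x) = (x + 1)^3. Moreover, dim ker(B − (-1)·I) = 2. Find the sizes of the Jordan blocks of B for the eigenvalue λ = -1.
Block sizes for λ = -1: [3, 1]

Step 1 — from the characteristic polynomial, algebraic multiplicity of λ = -1 is 4. From dim ker(B − (-1)·I) = 2, there are exactly 2 Jordan blocks for λ = -1.
Step 2 — from the minimal polynomial, the factor (x + 1)^3 tells us the largest block for λ = -1 has size 3.
Step 3 — with total size 4, 2 blocks, and largest block 3, the block sizes (in nonincreasing order) are [3, 1].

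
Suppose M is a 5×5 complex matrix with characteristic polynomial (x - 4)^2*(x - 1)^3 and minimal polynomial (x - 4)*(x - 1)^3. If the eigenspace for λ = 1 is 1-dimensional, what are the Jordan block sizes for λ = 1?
Block sizes for λ = 1: [3]

Step 1 — from the characteristic polynomial, algebraic multiplicity of λ = 1 is 3. From dim ker(M − (1)·I) = 1, there are exactly 1 Jordan blocks for λ = 1.
Step 2 — from the minimal polynomial, the factor (x − 1)^3 tells us the largest block for λ = 1 has size 3.
Step 3 — with total size 3, 1 blocks, and largest block 3, the block sizes (in nonincreasing order) are [3].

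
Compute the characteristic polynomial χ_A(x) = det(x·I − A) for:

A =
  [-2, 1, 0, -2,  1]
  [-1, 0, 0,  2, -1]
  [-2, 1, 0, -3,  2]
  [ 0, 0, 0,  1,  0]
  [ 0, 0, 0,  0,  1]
x^5 - 2*x^3 + x

Expanding det(x·I − A) (e.g. by cofactor expansion or by noting that A is similar to its Jordan form J, which has the same characteristic polynomial as A) gives
  χ_A(x) = x^5 - 2*x^3 + x
which factors as x*(x - 1)^2*(x + 1)^2. The eigenvalues (with algebraic multiplicities) are λ = -1 with multiplicity 2, λ = 0 with multiplicity 1, λ = 1 with multiplicity 2.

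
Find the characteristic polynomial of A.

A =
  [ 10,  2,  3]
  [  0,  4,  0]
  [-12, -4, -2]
x^3 - 12*x^2 + 48*x - 64

Expanding det(x·I − A) (e.g. by cofactor expansion or by noting that A is similar to its Jordan form J, which has the same characteristic polynomial as A) gives
  χ_A(x) = x^3 - 12*x^2 + 48*x - 64
which factors as (x - 4)^3. The eigenvalues (with algebraic multiplicities) are λ = 4 with multiplicity 3.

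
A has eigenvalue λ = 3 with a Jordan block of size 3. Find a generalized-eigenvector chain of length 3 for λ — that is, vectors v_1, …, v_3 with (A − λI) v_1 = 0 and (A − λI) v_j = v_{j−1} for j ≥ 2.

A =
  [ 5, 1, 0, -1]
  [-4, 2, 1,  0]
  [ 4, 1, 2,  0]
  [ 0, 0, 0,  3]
A Jordan chain for λ = 3 of length 3:
v_1 = (1, -2, 2, 0)ᵀ
v_2 = (1, -1, 1, 0)ᵀ
v_3 = (0, 1, 0, 0)ᵀ

Let N = A − (3)·I. We want v_3 with N^3 v_3 = 0 but N^2 v_3 ≠ 0; then v_{j-1} := N · v_j for j = 3, …, 2.

Pick v_3 = (0, 1, 0, 0)ᵀ.
Then v_2 = N · v_3 = (1, -1, 1, 0)ᵀ.
Then v_1 = N · v_2 = (1, -2, 2, 0)ᵀ.

Sanity check: (A − (3)·I) v_1 = (0, 0, 0, 0)ᵀ = 0. ✓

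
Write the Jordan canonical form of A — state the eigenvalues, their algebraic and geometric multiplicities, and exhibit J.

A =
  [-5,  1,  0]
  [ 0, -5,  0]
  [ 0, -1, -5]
J_2(-5) ⊕ J_1(-5)

The characteristic polynomial is
  det(x·I − A) = x^3 + 15*x^2 + 75*x + 125 = (x + 5)^3

Eigenvalues and multiplicities (the geometric multiplicity of λ is n − rank(A − λI), which equals the number of Jordan blocks for λ):
  λ = -5: algebraic multiplicity = 3, geometric multiplicity = 2

Determining the block sizes for each eigenvalue:
  λ = -5: 2 blocks summing to 3 forces exactly one block of size 2 and the rest size 1 → block sizes [2, 1]

Assembling the blocks gives a Jordan form
J =
  [-5,  1,  0]
  [ 0, -5,  0]
  [ 0,  0, -5]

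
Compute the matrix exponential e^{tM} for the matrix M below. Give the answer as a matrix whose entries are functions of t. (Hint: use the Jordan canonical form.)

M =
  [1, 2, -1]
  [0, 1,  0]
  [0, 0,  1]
e^{tM} =
  [exp(t), 2*t*exp(t), -t*exp(t)]
  [0, exp(t), 0]
  [0, 0, exp(t)]

Strategy: write M = P · J · P⁻¹ where J is a Jordan canonical form, so e^{tM} = P · e^{tJ} · P⁻¹, and e^{tJ} can be computed block-by-block.

M has Jordan form
J =
  [1, 1, 0]
  [0, 1, 0]
  [0, 0, 1]
(up to reordering of blocks).

Per-block formulas:
  For a 1×1 block at λ = 1: exp(t · [1]) = [e^(1t)].
  For a 2×2 Jordan block J_2(1): exp(t · J_2(1)) = e^(1t)·(I + t·N), where N is the 2×2 nilpotent shift.

After assembling e^{tJ} and conjugating by P, we get:

e^{tM} =
  [exp(t), 2*t*exp(t), -t*exp(t)]
  [0, exp(t), 0]
  [0, 0, exp(t)]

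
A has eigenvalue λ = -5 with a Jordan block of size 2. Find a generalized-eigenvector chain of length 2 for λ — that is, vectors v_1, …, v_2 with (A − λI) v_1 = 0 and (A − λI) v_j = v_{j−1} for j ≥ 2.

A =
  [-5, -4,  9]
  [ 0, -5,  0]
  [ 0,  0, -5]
A Jordan chain for λ = -5 of length 2:
v_1 = (-4, 0, 0)ᵀ
v_2 = (0, 1, 0)ᵀ

Let N = A − (-5)·I. We want v_2 with N^2 v_2 = 0 but N^1 v_2 ≠ 0; then v_{j-1} := N · v_j for j = 2, …, 2.

Pick v_2 = (0, 1, 0)ᵀ.
Then v_1 = N · v_2 = (-4, 0, 0)ᵀ.

Sanity check: (A − (-5)·I) v_1 = (0, 0, 0)ᵀ = 0. ✓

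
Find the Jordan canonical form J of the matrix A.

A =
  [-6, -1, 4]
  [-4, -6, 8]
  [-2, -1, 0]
J_2(-4) ⊕ J_1(-4)

The characteristic polynomial is
  det(x·I − A) = x^3 + 12*x^2 + 48*x + 64 = (x + 4)^3

Eigenvalues and multiplicities (the geometric multiplicity of λ is n − rank(A − λI), which equals the number of Jordan blocks for λ):
  λ = -4: algebraic multiplicity = 3, geometric multiplicity = 2

Determining the block sizes for each eigenvalue:
  λ = -4: 2 blocks summing to 3 forces exactly one block of size 2 and the rest size 1 → block sizes [2, 1]

Assembling the blocks gives a Jordan form
J =
  [-4,  1,  0]
  [ 0, -4,  0]
  [ 0,  0, -4]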